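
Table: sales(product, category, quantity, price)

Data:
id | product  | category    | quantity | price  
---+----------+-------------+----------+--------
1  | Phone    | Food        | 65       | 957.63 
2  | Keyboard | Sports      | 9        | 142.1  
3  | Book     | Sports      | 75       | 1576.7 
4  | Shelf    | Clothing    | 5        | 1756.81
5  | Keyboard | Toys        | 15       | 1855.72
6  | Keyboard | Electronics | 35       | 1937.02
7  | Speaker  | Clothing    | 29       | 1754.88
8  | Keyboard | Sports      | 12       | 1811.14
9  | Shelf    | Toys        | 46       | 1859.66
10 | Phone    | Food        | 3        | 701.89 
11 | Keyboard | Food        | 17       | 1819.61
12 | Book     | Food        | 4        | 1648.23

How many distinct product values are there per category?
SELECT category, COUNT(DISTINCT product)
FROM sales
GROUP BY category

Result:
  Clothing: 2 distinct
  Electronics: 1 distinct
  Food: 3 distinct
  Sports: 2 distinct
  Toys: 2 distinct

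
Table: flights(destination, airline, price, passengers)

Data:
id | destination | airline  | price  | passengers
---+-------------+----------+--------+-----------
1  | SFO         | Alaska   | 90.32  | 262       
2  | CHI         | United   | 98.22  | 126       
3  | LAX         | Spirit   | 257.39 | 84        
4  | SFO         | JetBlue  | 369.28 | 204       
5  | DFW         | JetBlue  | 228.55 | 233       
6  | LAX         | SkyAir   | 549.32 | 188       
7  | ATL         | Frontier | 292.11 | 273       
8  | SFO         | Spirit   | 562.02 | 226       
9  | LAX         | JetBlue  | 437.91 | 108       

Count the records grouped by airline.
SELECT airline, COUNT(*) as count
FROM flights
GROUP BY airline

Result:
  Alaska: 1
  Frontier: 1
  JetBlue: 3
  SkyAir: 1
  Spirit: 2
  United: 1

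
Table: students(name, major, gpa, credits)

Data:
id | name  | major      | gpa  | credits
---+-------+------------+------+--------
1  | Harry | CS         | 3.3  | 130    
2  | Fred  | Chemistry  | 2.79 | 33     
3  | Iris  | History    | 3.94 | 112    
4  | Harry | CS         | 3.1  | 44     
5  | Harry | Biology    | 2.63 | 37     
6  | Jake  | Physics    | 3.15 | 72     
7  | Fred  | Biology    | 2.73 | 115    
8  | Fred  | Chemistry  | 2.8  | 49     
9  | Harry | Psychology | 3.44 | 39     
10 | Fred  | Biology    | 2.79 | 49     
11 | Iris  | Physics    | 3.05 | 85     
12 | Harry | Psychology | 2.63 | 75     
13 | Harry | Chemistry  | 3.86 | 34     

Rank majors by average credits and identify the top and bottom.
SELECT major, AVG(credits)
FROM students
GROUP BY major
ORDER BY AVG(credits)

All groups:
  Chemistry: 38.67
  Psychology: 57.00
  Biology: 67.00
  Physics: 78.50
  CS: 87.00
  History: 112.00

Highest: History (112.00)
Lowest: Chemistry (38.67)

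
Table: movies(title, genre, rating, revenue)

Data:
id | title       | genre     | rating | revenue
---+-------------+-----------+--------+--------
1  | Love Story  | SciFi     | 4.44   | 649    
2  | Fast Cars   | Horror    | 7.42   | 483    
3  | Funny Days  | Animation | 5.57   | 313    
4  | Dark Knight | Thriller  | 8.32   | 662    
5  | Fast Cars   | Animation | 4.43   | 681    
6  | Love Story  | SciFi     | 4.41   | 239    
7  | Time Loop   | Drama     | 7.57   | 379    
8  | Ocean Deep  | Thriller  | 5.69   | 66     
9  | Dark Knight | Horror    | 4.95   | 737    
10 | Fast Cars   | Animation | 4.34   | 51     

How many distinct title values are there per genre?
SELECT genre, COUNT(DISTINCT title)
FROM movies
GROUP BY genre

Result:
  Animation: 2 distinct
  Drama: 1 distinct
  Horror: 2 distinct
  SciFi: 1 distinct
  Thriller: 2 distinct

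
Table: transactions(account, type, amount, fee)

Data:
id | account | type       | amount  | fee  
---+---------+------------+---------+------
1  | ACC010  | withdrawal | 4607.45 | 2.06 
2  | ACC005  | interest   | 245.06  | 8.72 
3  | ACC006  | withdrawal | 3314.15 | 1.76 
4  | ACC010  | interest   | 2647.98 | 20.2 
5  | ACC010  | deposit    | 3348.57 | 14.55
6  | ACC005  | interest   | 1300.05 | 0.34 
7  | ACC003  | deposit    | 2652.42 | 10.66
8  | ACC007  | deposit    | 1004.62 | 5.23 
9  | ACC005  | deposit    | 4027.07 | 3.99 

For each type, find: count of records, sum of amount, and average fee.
SELECT type,
       COUNT(*) as cnt,
       SUM(amount) as total_amount,
       AVG(fee) as avg_fee
FROM transactions
GROUP BY type

Result:
  deposit: 4 records, 11032.68 total amount, 8.61 avg fee
  interest: 3 records, 4193.09 total amount, 9.75 avg fee
  withdrawal: 2 records, 7921.60 total amount, 1.91 avg fee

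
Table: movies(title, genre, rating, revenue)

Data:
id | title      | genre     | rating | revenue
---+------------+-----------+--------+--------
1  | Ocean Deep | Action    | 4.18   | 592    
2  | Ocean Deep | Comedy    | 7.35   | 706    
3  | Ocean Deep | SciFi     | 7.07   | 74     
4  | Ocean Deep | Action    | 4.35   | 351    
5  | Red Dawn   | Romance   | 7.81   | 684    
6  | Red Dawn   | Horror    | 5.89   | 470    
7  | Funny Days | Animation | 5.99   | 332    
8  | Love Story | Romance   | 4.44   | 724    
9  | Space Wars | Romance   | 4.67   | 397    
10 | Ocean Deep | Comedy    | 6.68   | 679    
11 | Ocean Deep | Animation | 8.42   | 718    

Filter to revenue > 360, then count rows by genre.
SELECT genre, COUNT(*)
FROM movies
WHERE revenue > 360
GROUP BY genre

Note: WHERE filters rows before grouping.

Result:
  Action: 1
  Animation: 1
  Comedy: 2
  Horror: 1
  Romance: 3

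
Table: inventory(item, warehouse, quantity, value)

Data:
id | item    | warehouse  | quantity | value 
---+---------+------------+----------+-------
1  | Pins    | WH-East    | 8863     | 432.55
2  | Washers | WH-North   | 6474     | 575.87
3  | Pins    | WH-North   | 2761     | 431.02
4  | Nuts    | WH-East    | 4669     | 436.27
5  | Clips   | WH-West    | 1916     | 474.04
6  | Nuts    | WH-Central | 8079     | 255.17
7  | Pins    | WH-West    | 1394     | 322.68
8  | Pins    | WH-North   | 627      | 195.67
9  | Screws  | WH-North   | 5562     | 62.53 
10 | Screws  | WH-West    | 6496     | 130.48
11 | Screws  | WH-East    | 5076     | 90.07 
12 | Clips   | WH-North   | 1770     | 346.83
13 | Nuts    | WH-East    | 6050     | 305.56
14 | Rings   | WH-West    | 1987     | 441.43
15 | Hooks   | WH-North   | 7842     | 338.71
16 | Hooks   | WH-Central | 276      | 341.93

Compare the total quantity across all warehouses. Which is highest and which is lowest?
SELECT warehouse, SUM(quantity)
FROM inventory
GROUP BY warehouse
ORDER BY SUM(quantity)

All groups:
  WH-Central: 8355
  WH-West: 11793
  WH-East: 24658
  WH-North: 25036

Highest: WH-North (25036)
Lowest: WH-Central (8355)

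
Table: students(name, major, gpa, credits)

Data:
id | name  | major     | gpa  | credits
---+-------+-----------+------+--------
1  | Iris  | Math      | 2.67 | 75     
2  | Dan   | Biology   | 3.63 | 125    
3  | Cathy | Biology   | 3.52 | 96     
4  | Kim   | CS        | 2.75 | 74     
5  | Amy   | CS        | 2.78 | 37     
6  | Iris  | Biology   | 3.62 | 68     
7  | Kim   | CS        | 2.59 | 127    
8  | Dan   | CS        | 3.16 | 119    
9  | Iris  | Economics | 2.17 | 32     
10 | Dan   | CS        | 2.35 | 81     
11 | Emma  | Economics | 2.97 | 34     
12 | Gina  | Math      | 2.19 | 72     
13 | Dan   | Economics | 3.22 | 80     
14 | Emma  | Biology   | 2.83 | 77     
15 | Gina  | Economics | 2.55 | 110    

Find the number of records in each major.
SELECT major, COUNT(*) as count
FROM students
GROUP BY major

Result:
  Biology: 4
  CS: 5
  Economics: 4
  Math: 2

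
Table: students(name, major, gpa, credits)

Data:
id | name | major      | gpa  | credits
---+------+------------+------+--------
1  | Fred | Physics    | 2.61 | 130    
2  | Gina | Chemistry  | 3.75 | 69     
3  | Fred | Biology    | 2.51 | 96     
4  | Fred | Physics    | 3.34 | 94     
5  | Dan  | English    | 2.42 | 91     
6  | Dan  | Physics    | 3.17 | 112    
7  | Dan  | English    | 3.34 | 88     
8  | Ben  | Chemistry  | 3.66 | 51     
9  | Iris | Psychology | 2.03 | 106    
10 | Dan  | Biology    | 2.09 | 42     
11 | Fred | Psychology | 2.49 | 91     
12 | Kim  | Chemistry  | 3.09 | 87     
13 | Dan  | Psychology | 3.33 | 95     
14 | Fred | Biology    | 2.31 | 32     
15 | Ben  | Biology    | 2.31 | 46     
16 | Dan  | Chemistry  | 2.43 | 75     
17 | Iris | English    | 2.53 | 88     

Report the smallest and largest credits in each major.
SELECT major, MIN(credits), MAX(credits)
FROM students
GROUP BY major

Result:
  Biology: min=32, max=96
  Chemistry: min=51, max=87
  English: min=88, max=91
  Physics: min=94, max=130
  Psychology: min=91, max=106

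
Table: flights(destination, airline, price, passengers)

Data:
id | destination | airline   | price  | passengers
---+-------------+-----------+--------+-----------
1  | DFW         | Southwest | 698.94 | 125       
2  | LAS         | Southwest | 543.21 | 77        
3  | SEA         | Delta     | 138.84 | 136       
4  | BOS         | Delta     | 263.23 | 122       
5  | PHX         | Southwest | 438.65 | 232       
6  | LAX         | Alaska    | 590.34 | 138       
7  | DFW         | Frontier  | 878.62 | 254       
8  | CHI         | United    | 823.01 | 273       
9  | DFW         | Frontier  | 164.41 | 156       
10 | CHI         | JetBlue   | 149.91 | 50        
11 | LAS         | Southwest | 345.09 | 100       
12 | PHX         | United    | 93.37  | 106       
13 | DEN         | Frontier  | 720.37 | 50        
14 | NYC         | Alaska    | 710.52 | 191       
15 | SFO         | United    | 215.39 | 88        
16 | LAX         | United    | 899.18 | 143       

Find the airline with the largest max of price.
SELECT airline, MAX(price) as val
FROM flights
GROUP BY airline
ORDER BY val DESC
LIMIT 1

Result: United with max(price) = 899.18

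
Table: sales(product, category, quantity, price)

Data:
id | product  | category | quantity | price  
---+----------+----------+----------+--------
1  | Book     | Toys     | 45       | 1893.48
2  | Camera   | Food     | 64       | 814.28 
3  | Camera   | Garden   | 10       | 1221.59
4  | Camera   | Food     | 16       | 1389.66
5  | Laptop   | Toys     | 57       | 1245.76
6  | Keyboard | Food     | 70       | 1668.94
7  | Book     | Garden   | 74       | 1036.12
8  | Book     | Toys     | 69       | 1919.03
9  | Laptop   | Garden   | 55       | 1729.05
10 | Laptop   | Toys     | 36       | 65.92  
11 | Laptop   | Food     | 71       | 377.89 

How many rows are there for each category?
SELECT category, COUNT(*) as count
FROM sales
GROUP BY category

Result:
  Food: 4
  Garden: 3
  Toys: 4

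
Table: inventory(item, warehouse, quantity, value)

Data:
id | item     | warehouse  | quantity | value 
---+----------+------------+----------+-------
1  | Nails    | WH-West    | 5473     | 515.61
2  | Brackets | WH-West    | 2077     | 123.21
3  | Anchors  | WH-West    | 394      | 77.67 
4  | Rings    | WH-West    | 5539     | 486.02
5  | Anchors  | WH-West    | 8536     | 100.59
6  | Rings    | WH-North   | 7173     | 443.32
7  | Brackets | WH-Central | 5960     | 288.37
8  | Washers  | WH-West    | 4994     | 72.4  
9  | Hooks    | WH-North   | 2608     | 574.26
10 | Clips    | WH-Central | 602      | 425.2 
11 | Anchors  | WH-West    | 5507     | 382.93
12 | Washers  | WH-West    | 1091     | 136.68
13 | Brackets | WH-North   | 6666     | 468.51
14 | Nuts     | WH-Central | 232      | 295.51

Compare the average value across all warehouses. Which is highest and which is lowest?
SELECT warehouse, AVG(value)
FROM inventory
GROUP BY warehouse
ORDER BY AVG(value)

All groups:
  WH-West: 236.89
  WH-Central: 336.36
  WH-North: 495.36

Highest: WH-North (495.36)
Lowest: WH-West (236.89)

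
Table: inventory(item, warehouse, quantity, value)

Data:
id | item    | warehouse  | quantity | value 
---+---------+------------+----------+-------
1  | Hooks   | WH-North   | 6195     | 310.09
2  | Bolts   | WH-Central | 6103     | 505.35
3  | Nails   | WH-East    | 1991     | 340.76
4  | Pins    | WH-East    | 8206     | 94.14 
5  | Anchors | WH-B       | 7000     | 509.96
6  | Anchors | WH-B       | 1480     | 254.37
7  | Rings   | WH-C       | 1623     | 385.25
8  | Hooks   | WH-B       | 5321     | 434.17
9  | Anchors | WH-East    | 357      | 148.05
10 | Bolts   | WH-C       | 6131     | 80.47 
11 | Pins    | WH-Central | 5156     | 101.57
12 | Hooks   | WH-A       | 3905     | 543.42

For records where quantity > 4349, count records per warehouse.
SELECT warehouse, COUNT(*)
FROM inventory
WHERE quantity > 4349
GROUP BY warehouse

Note: WHERE filters rows before grouping.

Result:
  WH-B: 2
  WH-C: 1
  WH-Central: 2
  WH-East: 1
  WH-North: 1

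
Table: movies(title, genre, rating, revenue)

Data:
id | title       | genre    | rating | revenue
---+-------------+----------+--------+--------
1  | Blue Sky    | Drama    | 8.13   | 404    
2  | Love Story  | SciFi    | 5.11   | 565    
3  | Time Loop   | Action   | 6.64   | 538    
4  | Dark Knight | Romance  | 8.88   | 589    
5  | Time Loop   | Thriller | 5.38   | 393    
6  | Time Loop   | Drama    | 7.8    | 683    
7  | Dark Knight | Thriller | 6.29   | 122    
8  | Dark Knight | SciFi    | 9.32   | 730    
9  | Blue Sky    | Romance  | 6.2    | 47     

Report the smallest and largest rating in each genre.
SELECT genre, MIN(rating), MAX(rating)
FROM movies
GROUP BY genre

Result:
  Action: min=6.64, max=6.64
  Drama: min=7.80, max=8.13
  Romance: min=6.20, max=8.88
  SciFi: min=5.11, max=9.32
  Thriller: min=5.38, max=6.29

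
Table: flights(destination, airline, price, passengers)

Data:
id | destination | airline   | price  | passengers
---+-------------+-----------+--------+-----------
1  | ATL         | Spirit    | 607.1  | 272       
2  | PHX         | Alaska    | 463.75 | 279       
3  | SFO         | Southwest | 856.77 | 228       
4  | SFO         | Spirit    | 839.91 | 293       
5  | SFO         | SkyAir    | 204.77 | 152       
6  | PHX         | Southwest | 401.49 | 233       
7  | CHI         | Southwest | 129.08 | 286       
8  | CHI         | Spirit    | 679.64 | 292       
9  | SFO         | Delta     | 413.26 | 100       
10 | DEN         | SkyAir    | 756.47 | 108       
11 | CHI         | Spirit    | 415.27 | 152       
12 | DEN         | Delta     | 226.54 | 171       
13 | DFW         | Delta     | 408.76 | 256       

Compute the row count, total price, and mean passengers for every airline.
SELECT airline,
       COUNT(*) as cnt,
       SUM(price) as total_price,
       AVG(passengers) as avg_passengers
FROM flights
GROUP BY airline

Result:
  Alaska: 1 records, 463.75 total price, 279.00 avg passengers
  Delta: 3 records, 1048.56 total price, 175.67 avg passengers
  SkyAir: 2 records, 961.24 total price, 130.00 avg passengers
  Southwest: 3 records, 1387.34 total price, 249.00 avg passengers
  Spirit: 4 records, 2541.92 total price, 252.25 avg passengers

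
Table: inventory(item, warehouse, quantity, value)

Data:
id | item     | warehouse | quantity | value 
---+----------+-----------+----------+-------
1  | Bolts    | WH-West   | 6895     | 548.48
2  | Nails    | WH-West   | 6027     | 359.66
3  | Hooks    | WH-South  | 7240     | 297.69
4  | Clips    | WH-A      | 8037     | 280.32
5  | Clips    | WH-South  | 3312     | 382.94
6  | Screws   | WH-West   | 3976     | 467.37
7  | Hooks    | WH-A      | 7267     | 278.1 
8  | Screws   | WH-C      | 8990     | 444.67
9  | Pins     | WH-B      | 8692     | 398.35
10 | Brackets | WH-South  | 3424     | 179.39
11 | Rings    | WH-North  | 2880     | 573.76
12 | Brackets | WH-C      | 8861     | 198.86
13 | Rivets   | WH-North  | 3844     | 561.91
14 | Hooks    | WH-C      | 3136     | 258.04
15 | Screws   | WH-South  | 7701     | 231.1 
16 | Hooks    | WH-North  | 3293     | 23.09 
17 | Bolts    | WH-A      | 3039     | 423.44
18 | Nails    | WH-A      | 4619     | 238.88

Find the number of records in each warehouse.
SELECT warehouse, COUNT(*) as count
FROM inventory
GROUP BY warehouse

Result:
  WH-A: 4
  WH-B: 1
  WH-C: 3
  WH-North: 3
  WH-South: 4
  WH-West: 3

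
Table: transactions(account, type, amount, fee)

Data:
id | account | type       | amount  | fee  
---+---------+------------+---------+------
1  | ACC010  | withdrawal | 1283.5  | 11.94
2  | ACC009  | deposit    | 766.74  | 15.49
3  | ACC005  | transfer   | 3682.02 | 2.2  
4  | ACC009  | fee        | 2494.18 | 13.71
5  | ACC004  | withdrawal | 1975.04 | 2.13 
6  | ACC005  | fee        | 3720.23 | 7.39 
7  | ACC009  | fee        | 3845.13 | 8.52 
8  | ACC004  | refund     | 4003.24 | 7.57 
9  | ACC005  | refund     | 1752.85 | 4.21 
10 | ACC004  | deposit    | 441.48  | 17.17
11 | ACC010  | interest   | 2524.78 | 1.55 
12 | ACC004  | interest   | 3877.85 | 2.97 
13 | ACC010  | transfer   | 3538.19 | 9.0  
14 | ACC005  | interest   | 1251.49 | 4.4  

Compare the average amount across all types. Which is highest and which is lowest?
SELECT type, AVG(amount)
FROM transactions
GROUP BY type
ORDER BY AVG(amount)

All groups:
  deposit: 604.11
  withdrawal: 1629.27
  interest: 2551.37
  refund: 2878.05
  fee: 3353.18
  transfer: 3610.11

Highest: transfer (3610.11)
Lowest: deposit (604.11)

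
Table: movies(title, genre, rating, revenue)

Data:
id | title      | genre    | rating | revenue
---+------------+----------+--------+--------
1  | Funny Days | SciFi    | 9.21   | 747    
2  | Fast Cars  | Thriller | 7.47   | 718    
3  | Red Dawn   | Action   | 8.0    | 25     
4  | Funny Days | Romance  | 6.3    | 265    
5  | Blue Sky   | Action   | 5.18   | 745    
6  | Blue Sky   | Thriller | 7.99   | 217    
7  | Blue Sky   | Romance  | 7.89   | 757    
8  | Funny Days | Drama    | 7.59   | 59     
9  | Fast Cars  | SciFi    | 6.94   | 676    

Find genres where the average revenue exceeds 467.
SELECT genre, AVG(revenue)
FROM movies
GROUP BY genre
HAVING AVG(revenue) > 467

Result:
  Romance: avg=511.00
  SciFi: avg=711.50
  Thriller: avg=467.50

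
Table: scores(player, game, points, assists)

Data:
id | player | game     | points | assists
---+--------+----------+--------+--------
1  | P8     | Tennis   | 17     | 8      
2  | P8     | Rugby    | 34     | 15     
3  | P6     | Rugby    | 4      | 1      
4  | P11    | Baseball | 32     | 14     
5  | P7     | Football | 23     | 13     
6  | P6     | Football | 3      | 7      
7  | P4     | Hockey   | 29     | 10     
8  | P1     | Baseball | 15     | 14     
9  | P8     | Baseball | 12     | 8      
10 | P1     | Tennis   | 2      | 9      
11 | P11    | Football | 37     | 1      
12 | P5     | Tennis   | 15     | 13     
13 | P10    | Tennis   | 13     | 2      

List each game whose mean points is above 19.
SELECT game, AVG(points)
FROM scores
GROUP BY game
HAVING AVG(points) > 19

Result:
  Baseball: avg=19.67
  Football: avg=21.00
  Hockey: avg=29.00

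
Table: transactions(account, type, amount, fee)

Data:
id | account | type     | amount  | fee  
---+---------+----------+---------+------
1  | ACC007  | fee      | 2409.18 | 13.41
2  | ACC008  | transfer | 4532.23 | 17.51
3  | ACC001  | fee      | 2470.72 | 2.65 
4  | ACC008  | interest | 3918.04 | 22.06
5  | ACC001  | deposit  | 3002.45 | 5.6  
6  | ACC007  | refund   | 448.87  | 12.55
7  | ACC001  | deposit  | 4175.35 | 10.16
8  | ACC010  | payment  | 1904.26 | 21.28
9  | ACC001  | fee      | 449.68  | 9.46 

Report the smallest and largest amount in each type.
SELECT type, MIN(amount), MAX(amount)
FROM transactions
GROUP BY type

Result:
  deposit: min=3002.45, max=4175.35
  fee: min=449.68, max=2470.72
  interest: min=3918.04, max=3918.04
  payment: min=1904.26, max=1904.26
  refund: min=448.87, max=448.87
  transfer: min=4532.23, max=4532.23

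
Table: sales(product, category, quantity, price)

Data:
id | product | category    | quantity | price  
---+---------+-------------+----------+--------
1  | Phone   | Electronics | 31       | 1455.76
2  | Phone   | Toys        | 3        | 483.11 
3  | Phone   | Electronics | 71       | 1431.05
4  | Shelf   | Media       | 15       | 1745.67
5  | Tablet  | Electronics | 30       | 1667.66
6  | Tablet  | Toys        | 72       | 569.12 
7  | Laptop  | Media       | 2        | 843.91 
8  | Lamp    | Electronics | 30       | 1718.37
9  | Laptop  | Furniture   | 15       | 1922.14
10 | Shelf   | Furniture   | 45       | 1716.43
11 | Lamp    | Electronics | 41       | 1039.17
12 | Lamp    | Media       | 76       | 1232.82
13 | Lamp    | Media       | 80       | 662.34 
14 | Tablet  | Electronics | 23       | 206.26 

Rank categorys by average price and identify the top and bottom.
SELECT category, AVG(price)
FROM sales
GROUP BY category
ORDER BY AVG(price)

All groups:
  Toys: 526.12
  Media: 1121.19
  Electronics: 1253.05
  Furniture: 1819.29

Highest: Furniture (1819.29)
Lowest: Toys (526.12)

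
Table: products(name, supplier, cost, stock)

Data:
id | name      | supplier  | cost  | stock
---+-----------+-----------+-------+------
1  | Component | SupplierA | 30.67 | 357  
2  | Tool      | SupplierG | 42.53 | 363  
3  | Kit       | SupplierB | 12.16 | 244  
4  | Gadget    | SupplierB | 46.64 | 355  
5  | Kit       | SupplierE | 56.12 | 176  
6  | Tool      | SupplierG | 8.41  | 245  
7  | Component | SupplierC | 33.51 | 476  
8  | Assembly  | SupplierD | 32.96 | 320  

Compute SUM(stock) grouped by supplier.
SELECT supplier, SUM(stock) as result
FROM products
GROUP BY supplier

Result:
  SupplierA: 357
  SupplierB: 599
  SupplierC: 476
  SupplierD: 320
  SupplierE: 176
  SupplierG: 608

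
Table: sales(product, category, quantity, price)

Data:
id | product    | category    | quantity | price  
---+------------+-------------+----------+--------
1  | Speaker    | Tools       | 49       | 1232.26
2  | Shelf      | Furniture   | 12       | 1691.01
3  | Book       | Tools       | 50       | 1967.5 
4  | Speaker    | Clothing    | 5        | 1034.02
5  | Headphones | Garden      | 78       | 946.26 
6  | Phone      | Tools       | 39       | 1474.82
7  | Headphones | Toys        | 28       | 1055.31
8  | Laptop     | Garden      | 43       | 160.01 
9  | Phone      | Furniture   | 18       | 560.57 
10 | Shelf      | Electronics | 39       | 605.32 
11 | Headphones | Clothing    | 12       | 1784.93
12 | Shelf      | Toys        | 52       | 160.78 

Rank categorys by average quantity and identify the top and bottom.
SELECT category, AVG(quantity)
FROM sales
GROUP BY category
ORDER BY AVG(quantity)

All groups:
  Clothing: 8.50
  Furniture: 15.00
  Electronics: 39.00
  Toys: 40.00
  Tools: 46.00
  Garden: 60.50

Highest: Garden (60.50)
Lowest: Clothing (8.50)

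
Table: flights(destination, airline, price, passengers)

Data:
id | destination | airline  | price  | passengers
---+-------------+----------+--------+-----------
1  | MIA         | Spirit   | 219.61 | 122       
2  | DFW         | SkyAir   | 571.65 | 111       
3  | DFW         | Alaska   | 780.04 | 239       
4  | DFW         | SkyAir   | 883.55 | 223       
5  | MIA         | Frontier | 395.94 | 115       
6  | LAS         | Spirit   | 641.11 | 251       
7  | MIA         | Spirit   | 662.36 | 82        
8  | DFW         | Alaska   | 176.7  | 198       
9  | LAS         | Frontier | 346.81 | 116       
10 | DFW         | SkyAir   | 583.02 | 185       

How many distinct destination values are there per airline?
SELECT airline, COUNT(DISTINCT destination)
FROM flights
GROUP BY airline

Result:
  Alaska: 1 distinct
  Frontier: 2 distinct
  SkyAir: 1 distinct
  Spirit: 2 distinct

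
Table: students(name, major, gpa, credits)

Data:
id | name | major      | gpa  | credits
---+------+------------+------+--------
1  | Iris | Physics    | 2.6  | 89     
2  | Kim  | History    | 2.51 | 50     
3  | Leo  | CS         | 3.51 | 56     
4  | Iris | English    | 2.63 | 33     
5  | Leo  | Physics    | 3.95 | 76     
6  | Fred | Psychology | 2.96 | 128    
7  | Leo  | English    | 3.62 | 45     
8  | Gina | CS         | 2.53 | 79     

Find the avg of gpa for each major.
SELECT major, AVG(gpa) as result
FROM students
GROUP BY major

Result:
  CS: 3.02
  English: 3.13
  History: 2.51
  Physics: 3.28
  Psychology: 2.96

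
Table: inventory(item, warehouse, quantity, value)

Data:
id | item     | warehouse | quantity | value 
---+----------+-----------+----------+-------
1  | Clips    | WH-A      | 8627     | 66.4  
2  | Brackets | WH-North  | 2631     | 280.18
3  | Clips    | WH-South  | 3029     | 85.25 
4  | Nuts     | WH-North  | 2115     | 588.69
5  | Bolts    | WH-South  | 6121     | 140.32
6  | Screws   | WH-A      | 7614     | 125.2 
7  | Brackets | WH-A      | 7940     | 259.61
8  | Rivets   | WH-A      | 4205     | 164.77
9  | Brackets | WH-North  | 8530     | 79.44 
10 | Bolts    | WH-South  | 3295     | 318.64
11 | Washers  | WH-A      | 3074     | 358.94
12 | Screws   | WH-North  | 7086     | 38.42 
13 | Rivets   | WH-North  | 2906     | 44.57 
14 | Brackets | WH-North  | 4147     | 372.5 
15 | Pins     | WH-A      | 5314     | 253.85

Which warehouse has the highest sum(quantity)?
SELECT warehouse, SUM(quantity) as val
FROM inventory
GROUP BY warehouse
ORDER BY val DESC
LIMIT 1

Result: WH-A with sum(quantity) = 36774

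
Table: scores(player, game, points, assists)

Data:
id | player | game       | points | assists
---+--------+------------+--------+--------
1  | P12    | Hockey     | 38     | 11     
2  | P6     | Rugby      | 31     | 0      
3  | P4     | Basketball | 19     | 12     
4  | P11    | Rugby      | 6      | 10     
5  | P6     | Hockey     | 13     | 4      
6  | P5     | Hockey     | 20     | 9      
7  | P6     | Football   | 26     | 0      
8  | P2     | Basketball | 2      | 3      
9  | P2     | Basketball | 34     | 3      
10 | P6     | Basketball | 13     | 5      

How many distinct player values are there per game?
SELECT game, COUNT(DISTINCT player)
FROM scores
GROUP BY game

Result:
  Basketball: 3 distinct
  Football: 1 distinct
  Hockey: 3 distinct
  Rugby: 2 distinct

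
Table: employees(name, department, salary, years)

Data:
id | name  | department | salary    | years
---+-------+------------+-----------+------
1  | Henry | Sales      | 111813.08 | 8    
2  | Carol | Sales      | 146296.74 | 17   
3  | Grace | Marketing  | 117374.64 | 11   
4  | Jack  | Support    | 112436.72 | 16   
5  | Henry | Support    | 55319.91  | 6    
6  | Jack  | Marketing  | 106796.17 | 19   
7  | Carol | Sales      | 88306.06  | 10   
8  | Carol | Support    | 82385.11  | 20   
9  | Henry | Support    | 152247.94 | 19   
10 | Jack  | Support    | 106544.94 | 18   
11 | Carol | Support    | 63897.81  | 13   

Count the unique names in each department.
SELECT department, COUNT(DISTINCT name)
FROM employees
GROUP BY department

Result:
  Marketing: 2 distinct
  Sales: 2 distinct
  Support: 3 distinct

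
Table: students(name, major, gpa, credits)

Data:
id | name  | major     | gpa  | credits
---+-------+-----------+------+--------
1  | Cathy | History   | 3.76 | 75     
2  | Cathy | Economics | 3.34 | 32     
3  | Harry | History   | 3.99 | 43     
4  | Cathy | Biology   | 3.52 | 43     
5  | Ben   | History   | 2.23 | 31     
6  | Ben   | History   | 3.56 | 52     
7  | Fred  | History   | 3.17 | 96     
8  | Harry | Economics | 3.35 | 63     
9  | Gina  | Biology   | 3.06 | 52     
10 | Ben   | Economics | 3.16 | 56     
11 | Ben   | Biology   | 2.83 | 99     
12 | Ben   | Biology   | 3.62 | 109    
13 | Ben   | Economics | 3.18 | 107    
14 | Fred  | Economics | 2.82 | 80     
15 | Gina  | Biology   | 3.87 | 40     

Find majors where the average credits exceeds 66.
SELECT major, AVG(credits)
FROM students
GROUP BY major
HAVING AVG(credits) > 66

Result:
  Biology: avg=68.60
  Economics: avg=67.60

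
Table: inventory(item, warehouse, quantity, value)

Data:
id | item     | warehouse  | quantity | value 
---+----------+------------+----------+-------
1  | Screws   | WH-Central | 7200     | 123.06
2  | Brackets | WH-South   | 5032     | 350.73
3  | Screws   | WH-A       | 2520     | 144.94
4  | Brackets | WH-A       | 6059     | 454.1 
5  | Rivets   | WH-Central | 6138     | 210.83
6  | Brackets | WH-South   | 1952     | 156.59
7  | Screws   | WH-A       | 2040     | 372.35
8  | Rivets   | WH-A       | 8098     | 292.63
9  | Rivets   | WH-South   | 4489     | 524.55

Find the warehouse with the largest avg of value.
SELECT warehouse, AVG(value) as val
FROM inventory
GROUP BY warehouse
ORDER BY val DESC
LIMIT 1

Result: WH-South with avg(value) = 343.96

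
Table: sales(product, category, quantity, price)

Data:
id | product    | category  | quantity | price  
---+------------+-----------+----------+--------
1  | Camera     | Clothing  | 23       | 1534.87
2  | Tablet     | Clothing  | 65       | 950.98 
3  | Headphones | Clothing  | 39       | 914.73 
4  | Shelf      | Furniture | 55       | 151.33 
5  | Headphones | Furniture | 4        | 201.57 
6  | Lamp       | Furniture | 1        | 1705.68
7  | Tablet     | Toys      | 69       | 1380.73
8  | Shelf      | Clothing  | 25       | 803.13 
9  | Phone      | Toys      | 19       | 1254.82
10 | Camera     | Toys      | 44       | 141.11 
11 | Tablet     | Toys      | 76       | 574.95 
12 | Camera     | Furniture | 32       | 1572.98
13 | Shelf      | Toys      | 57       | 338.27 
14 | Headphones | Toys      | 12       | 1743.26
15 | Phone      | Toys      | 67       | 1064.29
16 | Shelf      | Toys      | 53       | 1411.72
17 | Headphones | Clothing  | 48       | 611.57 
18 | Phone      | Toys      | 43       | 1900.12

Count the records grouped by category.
SELECT category, COUNT(*) as count
FROM sales
GROUP BY category

Result:
  Clothing: 5
  Furniture: 4
  Toys: 9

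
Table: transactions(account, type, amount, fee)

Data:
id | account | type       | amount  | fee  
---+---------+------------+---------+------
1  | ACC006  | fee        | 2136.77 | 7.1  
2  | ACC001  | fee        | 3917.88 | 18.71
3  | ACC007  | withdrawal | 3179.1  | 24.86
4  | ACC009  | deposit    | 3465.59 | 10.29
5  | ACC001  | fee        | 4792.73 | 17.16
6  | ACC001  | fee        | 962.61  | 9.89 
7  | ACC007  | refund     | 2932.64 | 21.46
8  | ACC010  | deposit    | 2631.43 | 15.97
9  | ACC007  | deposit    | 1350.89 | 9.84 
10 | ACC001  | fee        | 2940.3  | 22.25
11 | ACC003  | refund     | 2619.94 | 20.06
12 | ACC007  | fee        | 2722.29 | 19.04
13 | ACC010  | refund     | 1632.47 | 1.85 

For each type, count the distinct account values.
SELECT type, COUNT(DISTINCT account)
FROM transactions
GROUP BY type

Result:
  deposit: 3 distinct
  fee: 3 distinct
  refund: 3 distinct
  withdrawal: 1 distinct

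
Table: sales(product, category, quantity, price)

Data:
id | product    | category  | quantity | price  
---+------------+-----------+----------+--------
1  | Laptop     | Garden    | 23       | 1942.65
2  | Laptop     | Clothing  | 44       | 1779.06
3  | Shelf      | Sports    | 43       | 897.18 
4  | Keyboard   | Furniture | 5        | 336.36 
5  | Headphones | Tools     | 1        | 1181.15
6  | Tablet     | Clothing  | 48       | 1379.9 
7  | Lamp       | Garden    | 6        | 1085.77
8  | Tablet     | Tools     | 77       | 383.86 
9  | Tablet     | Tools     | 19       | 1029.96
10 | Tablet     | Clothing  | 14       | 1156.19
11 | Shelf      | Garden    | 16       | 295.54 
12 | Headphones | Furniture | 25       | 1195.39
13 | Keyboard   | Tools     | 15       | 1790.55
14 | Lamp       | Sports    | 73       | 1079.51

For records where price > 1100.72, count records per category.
SELECT category, COUNT(*)
FROM sales
WHERE price > 1100.72
GROUP BY category

Note: WHERE filters rows before grouping.

Result:
  Clothing: 3
  Furniture: 1
  Garden: 1
  Tools: 2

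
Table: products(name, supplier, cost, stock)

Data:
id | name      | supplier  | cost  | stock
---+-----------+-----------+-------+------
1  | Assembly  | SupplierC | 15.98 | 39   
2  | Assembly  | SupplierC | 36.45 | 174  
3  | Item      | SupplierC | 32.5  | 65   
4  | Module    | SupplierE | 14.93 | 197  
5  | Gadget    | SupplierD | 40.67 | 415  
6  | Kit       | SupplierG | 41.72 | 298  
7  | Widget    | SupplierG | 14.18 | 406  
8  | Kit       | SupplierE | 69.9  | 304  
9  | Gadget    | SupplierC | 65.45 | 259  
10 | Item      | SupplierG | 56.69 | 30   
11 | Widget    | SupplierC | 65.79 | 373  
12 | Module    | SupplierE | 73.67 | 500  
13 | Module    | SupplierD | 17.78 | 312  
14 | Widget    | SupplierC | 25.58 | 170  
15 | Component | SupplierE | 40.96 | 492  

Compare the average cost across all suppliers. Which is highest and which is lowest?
SELECT supplier, AVG(cost)
FROM products
GROUP BY supplier
ORDER BY AVG(cost)

All groups:
  SupplierD: 29.23
  SupplierG: 37.53
  SupplierC: 40.29
  SupplierE: 49.87

Highest: SupplierE (49.87)
Lowest: SupplierD (29.23)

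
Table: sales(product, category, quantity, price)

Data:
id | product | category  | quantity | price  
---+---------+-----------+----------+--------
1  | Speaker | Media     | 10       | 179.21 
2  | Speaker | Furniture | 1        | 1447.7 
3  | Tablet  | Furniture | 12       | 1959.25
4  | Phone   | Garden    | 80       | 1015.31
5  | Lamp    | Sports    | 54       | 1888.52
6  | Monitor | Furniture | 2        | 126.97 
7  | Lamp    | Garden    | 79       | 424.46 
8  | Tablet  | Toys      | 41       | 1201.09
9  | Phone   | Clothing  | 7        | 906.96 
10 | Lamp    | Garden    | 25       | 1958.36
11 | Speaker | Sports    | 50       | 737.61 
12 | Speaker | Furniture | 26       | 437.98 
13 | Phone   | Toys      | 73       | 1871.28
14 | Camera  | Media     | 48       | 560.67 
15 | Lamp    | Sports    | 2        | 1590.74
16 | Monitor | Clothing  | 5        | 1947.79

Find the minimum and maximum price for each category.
SELECT category, MIN(price), MAX(price)
FROM sales
GROUP BY category

Result:
  Clothing: min=906.96, max=1947.79
  Furniture: min=126.97, max=1959.25
  Garden: min=424.46, max=1958.36
  Media: min=179.21, max=560.67
  Sports: min=737.61, max=1888.52
  Toys: min=1201.09, max=1871.28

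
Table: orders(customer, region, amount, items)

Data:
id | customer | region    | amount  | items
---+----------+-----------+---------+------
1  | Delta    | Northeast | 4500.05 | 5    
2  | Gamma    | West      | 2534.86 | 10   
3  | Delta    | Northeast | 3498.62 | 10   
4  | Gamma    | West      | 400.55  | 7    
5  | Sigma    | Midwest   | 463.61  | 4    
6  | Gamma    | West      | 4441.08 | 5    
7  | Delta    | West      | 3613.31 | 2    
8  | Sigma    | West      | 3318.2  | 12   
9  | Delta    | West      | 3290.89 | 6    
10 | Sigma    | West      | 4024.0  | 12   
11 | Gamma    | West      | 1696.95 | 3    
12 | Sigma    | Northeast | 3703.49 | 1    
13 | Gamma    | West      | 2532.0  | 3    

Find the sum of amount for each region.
SELECT region, SUM(amount) as result
FROM orders
GROUP BY region

Result:
  Midwest: 463.61
  Northeast: 11702.16
  West: 25851.84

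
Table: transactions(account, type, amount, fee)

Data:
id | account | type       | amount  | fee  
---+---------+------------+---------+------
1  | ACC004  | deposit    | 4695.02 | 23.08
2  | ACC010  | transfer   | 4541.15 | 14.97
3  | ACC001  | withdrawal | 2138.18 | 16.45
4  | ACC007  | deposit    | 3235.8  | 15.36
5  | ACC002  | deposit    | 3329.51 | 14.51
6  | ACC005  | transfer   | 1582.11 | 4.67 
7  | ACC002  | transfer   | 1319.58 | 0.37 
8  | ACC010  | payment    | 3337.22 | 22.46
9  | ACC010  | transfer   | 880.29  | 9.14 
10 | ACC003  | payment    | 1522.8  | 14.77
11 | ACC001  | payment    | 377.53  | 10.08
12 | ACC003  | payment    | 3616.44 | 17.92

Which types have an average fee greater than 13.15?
SELECT type, AVG(fee)
FROM transactions
GROUP BY type
HAVING AVG(fee) > 13.15

Result:
  deposit: avg=17.65
  payment: avg=16.31
  withdrawal: avg=16.45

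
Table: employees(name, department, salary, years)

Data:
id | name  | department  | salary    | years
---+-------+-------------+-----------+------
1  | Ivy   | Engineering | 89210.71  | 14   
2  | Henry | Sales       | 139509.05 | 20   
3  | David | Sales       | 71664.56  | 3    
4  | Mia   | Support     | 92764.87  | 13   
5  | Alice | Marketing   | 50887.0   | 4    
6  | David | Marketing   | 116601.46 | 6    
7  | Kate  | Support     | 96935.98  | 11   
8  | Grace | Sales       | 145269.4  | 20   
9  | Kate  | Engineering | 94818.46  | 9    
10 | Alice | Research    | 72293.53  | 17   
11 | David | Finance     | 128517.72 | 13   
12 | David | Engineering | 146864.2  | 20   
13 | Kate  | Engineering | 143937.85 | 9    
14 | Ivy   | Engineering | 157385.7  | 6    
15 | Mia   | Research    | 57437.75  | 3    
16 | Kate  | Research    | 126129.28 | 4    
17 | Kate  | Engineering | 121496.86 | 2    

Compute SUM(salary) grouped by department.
SELECT department, SUM(salary) as result
FROM employees
GROUP BY department

Result:
  Engineering: 753713.78
  Finance: 128517.72
  Marketing: 167488.46
  Research: 255860.56
  Sales: 356443.01
  Support: 189700.85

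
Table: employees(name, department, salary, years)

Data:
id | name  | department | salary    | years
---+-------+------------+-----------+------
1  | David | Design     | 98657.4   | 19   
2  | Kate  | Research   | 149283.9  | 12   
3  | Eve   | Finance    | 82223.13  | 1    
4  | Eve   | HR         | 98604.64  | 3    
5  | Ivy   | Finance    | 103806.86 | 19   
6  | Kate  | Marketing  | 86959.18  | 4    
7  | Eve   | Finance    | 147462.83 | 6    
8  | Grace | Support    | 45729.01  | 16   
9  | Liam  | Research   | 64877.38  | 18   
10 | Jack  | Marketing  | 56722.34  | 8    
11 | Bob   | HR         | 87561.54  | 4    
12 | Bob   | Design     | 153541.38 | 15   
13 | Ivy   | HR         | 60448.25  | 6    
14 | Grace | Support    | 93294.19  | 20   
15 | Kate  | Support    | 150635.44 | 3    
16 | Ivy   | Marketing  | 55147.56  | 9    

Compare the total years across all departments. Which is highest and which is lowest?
SELECT department, SUM(years)
FROM employees
GROUP BY department
ORDER BY SUM(years)

All groups:
  HR: 13
  Marketing: 21
  Finance: 26
  Research: 30
  Design: 34
  Support: 39

Highest: Support (39)
Lowest: HR (13)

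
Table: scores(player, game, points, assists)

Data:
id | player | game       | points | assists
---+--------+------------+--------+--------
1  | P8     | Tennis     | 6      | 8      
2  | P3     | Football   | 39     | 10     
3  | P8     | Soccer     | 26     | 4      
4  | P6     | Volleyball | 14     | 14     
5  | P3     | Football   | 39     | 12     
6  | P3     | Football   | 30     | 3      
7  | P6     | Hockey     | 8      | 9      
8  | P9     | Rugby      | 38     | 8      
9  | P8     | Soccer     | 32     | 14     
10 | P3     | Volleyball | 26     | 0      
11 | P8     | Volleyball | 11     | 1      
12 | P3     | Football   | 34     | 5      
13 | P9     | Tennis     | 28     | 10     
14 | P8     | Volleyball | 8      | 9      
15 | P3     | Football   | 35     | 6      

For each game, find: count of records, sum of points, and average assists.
SELECT game,
       COUNT(*) as cnt,
       SUM(points) as total_points,
       AVG(assists) as avg_assists
FROM scores
GROUP BY game

Result:
  Football: 5 records, 177 total points, 7.20 avg assists
  Hockey: 1 records, 8 total points, 9.00 avg assists
  Rugby: 1 records, 38 total points, 8.00 avg assists
  Soccer: 2 records, 58 total points, 9.00 avg assists
  Tennis: 2 records, 34 total points, 9.00 avg assists
  Volleyball: 4 records, 59 total points, 6.00 avg assists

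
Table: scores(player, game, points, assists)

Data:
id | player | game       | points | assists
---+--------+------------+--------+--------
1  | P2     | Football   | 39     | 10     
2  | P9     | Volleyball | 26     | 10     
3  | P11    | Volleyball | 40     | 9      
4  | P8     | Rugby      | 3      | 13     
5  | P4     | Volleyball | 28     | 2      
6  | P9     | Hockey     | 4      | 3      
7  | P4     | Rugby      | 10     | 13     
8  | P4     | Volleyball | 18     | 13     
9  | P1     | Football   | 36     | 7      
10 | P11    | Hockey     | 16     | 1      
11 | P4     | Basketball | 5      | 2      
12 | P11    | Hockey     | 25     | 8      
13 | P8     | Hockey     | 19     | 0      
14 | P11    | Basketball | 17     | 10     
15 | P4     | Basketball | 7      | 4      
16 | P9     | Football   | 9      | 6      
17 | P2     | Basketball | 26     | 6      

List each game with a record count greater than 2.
SELECT game, COUNT(*) as cnt
FROM scores
GROUP BY game
HAVING COUNT(*) > 2

Result:
  Basketball: 4
  Football: 3
  Hockey: 4
  Volleyball: 4

Note: HAVING filters groups after aggregation, WHERE filters rows before.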